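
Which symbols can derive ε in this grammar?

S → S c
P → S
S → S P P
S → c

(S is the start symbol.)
None

A non-terminal is nullable if it can derive ε (the empty string): either it has an ε-production, or it has a production whose right-hand side consists entirely of nullable non-terminals.

There are no ε-productions, so no non-terminal can derive ε.
No non-terminals are nullable.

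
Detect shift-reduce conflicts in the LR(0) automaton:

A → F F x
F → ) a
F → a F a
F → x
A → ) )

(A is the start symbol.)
No shift-reduce conflicts

A shift-reduce conflict occurs when an LR(0) state has both:
  - a complete (reduce) item [A → α .] (dot at the end), and
  - a shift item [B → β . c γ] (dot before a terminal).

Augment with A' → A and build the canonical LR(0) collection (I0 = CLOSURE({[A' → . A]}), then GOTO on every symbol after a dot until no new states appear). It has 13 states:
  I0: { [A → . ) )], [A → . F F x], [A' → . A], [F → . ) a], [F → . a F a], [F → . x] }  — shift
  I1: { [A → ) . )], [F → ) . a] }  — shift
  I2: { [A' → A .] }  — accept
  I3: { [A → F . F x], [F → . ) a], [F → . a F a], [F → . x] }  — shift
  I4: { [F → . ) a], [F → . a F a], [F → . x], [F → a . F a] }  — shift
  I5: { [F → x .] }  — reduce
  I6: { [F → ) . a] }  — shift
  I7: { [F → a F . a] }  — shift
  I8: { [F → a F a .] }  — reduce
  I9: { [F → ) a .] }  — reduce
  I10: { [A → F F . x] }  — shift
  I11: { [A → F F x .] }  — reduce
  I12: { [A → ) ) .] }  — reduce

No state contains both a complete item and a shift item.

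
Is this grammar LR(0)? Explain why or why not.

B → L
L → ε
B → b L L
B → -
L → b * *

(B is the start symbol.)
A grammar is LR(0) if no state in the canonical LR(0) collection has:
  - both a shift item (dot before a terminal) and a complete item (shift-reduce conflict), or
  - two or more complete items (reduce-reduce conflict; the accept item [B' → B .] counts as a complete item here).

Augment with B' → B and build the canonical LR(0) collection (I0 = CLOSURE({[B' → . B]}), then GOTO on every symbol after a dot until no new states appear). It has 10 states:
  I0: { [B → . -], [B → . L], [B → . b L L], [B' → . B], [L → . b * *], [L → .] }  — shift, reduce
  I1: { [B → - .] }  — reduce
  I2: { [B' → B .] }  — accept
  I3: { [B → L .] }  — reduce
  I4: { [B → b . L L], [L → . b * *], [L → .], [L → b . * *] }  — shift, reduce
  I5: { [L → b * . *] }  — shift
  I6: { [B → b L . L], [L → . b * *], [L → .] }  — shift, reduce
  I7: { [L → b . * *] }  — shift
  I8: { [B → b L L .] }  — reduce
  I9: { [L → b * * .] }  — reduce

Conflict in state I0:
  Shift-reduce conflict between [L → .] and [B → . -]
So the grammar is NOT LR(0).

Answer: No. Shift-reduce conflict between [L → .] and [B → . -]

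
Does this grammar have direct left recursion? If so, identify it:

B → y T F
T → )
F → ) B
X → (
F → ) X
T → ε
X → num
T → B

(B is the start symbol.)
No direct left recursion

Direct left recursion occurs when N → N α for some non-terminal N (the right-hand side begins with the left-hand side itself).

B → y T F: starts with y
T → ): starts with ')'
F → ) B: starts with ')'
X → (: starts with '('
F → ) X: starts with ')'
T → ε: starts with ε
X → num: starts with num
T → B: starts with B

No direct left recursion found.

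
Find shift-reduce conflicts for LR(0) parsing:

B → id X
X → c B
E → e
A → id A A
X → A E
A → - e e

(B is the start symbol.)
No shift-reduce conflicts

Augment with B' → B and build the canonical LR(0) collection (I0 = CLOSURE({[B' → . B]}), then GOTO on every symbol after a dot until no new states appear). It has 15 states:
  I0: { [B → . id X], [B' → . B] }  — shift
  I1: { [B' → B .] }  — accept
  I2: { [A → . - e e], [A → . id A A], [B → id . X], [X → . A E], [X → . c B] }  — shift
  I3: { [A → - . e e] }  — shift
  I4: { [E → . e], [X → A . E] }  — shift
  I5: { [B → id X .] }  — reduce
  I6: { [B → . id X], [X → c . B] }  — shift
  I7: { [A → . - e e], [A → . id A A], [A → id . A A] }  — shift
  I8: { [A → . - e e], [A → . id A A], [A → id A . A] }  — shift
  I9: { [A → id A A .] }  — reduce
  I10: { [X → c B .] }  — reduce
  I11: { [X → A E .] }  — reduce
  I12: { [E → e .] }  — reduce
  I13: { [A → - e . e] }  — shift
  I14: { [A → - e e .] }  — reduce

No state contains both a complete item and a shift item.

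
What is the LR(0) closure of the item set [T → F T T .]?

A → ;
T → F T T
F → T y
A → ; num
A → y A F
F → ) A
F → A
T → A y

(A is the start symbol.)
Start with: [T → F T T .]
The dot is at the end, so nothing is added.

CLOSURE = { [T → F T T .] }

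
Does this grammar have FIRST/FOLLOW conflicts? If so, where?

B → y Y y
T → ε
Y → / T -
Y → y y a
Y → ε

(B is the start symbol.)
A FIRST/FOLLOW conflict occurs when a non-terminal N has a nullable alternative N → β (β ⇒* ε) and another alternative N → α with FIRST(α) ∩ FOLLOW(N) ≠ ∅: on such a lookahead the parser cannot decide between expanding α and letting N vanish via β.

Nullable non-terminals: T, Y.
T has a nullable alternative but only one production, so nothing to check.

Y: nullable alternative(s) Y → ε; FOLLOW(Y) = { 'y' }
  Y → / T -: FIRST \ {ε} = { '/' } — disjoint from FOLLOW(Y)
  Y → y y a: FIRST \ {ε} = { 'y' } — overlaps FOLLOW(Y) on { 'y' }: CONFLICT
  Y → ε: FIRST \ {ε} = { } — this is the only nullable alternative, skip

B has no nullable alternative, so no FIRST/FOLLOW check is needed there.

So the grammar has 1 FIRST/FOLLOW conflict (marked CONFLICT above).

Answer: Yes. Y → y y a with FOLLOW(Y) on { 'y' }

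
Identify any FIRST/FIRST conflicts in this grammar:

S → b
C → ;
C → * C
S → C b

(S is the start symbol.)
A FIRST/FIRST conflict occurs when two productions N → α and N → β for the same non-terminal have FIRST(α) ∩ FIRST(β) ≠ ∅ (with ε ∈ FIRST of a nullable right-hand side, so two nullable alternatives also conflict).

FIRST sets of the non-terminals at (or reachable through a nullable prefix from) the front of some alternative:
  FIRST(C) = { '*', ';' }

Productions for S:
  S → b: FIRST = { 'b' }
  S → C b: FIRST = { '*', ';' }
Productions for C:
  C → ;: FIRST = { ';' }
  C → * C: FIRST = { '*' }

All alternatives of each non-terminal have pairwise disjoint FIRST sets.

Answer: No FIRST/FIRST conflicts.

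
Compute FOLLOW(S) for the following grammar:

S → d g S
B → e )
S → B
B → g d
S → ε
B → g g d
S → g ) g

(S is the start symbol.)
{ $ }

To compute FOLLOW(S), find every occurrence of S on a right-hand side N → α S β: add FIRST(β) \ {ε}, and if β is empty or nullable also add FOLLOW(N). Iterate to a fixed point.

S is the start symbol, so $ ∈ FOLLOW(S).
In S → d g S: S is at the end; this adds FOLLOW(S) to itself — nothing new

Taking the union: FOLLOW(S) = { $ }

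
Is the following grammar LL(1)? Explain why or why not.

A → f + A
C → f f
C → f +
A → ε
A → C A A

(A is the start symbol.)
No. Predict set conflict for A: { 'f' }

A grammar is LL(1) if for each non-terminal N with multiple productions, the predict sets of those productions are pairwise disjoint, where PREDICT(N → α) = (FIRST(α) \ {ε}) ∪ (FOLLOW(N) if α ⇒* ε).

Relevant sets:
  FIRST(C) = { 'f' }
  FOLLOW(A) = { $, 'f' }

For A:
  PREDICT(A → f '+' A) = { 'f' }
  PREDICT(A → ε) = { $, 'f' }
  PREDICT(A → C A A) = { 'f' }
For C:
  PREDICT(C → f f) = { 'f' }
  PREDICT(C → f '+') = { 'f' }

Conflict found: Predict set conflict for A: { 'f' }
The grammar is NOT LL(1).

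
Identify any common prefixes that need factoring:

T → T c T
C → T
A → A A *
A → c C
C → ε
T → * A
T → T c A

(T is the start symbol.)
Yes, T has productions with common prefix 'T c'

Left-factoring is needed when two productions for the same non-terminal
share a common prefix on the right-hand side.

Productions for T:
  T → T c T
  T → * A
  T → T c A
Productions for C:
  C → T
  C → ε
Productions for A:
  A → A A *
  A → c C

Found common prefix 'T c' in productions for T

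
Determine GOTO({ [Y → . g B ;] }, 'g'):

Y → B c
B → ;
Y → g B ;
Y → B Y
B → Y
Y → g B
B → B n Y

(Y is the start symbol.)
{ [B → . ;], [B → . B n Y], [B → . Y], [Y → . B Y], [Y → . B c], [Y → . g B ;], [Y → . g B], [Y → g . B ;] }

GOTO(I, 'g') = CLOSURE({ [A → αX.β] : [A → α.Xβ] ∈ I, X = 'g' })

Items with dot before 'g', with the dot advanced:
  [Y → . g B ;] → [Y → g . B ;]
Closure of the advanced items:
  [Y → g . B ;] has the dot before B: add [B → . ;], [B → . Y], [B → . B n Y]
  [B → . Y] has the dot before Y: add [Y → . B c], [Y → . g B ;], [Y → . B Y], [Y → . g B]

GOTO = { [B → . ;], [B → . B n Y], [B → . Y], [Y → . B Y], [Y → . B c], [Y → . g B ;], [Y → . g B], [Y → g . B ;] }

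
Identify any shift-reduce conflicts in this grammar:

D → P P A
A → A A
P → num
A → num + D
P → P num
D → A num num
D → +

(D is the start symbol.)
A shift-reduce conflict occurs when an LR(0) state has both:
  - a complete (reduce) item [A → α .] (dot at the end), and
  - a shift item [B → β . c γ] (dot before a terminal).

Augment with D' → D and build the canonical LR(0) collection (I0 = CLOSURE({[D' → . D]}), then GOTO on every symbol after a dot until no new states appear). It has 16 states:
  I0: { [A → . A A], [A → . num + D], [D → . +], [D → . A num num], [D → . P P A], [D' → . D], [P → . P num], [P → . num] }  — shift
  I1: { [D → + .] }  — reduce
  I2: { [A → . A A], [A → . num + D], [A → A . A], [D → A . num num] }  — shift
  I3: { [D' → D .] }  — accept
  I4: { [D → P . P A], [P → . P num], [P → . num], [P → P . num] }  — shift
  I5: { [A → num . + D], [P → num .] }  — shift, reduce
  I6: { [A → . A A], [A → . num + D], [A → num + . D], [D → . +], [D → . A num num], [D → . P P A], [P → . P num], [P → . num] }  — shift
  I7: { [A → num + D .] }  — reduce
  I8: { [A → . A A], [A → . num + D], [D → P P . A], [P → P . num] }  — shift
  I9: { [P → P num .], [P → num .] }  — 2 reduces
  I10: { [A → . A A], [A → . num + D], [A → A . A], [D → P P A .] }  — shift, reduce
  I11: { [A → num . + D], [P → P num .] }  — shift, reduce
  I12: { [A → . A A], [A → . num + D], [A → A . A], [A → A A .] }  — shift, reduce
  I13: { [A → num . + D] }  — shift
  I14: { [A → num . + D], [D → A num . num] }  — shift
  I15: { [D → A num num .] }  — reduce

I5 contains reduce item [P → num .] and shift item [A → num . + D] — shift-reduce conflict.
I10 contains reduce item [D → P P A .] and shift item [A → . num + D] — shift-reduce conflict.
I11 contains reduce item [P → P num .] and shift item [A → num . + D] — shift-reduce conflict.
I12 contains reduce item [A → A A .] and shift item [A → . num + D] — shift-reduce conflict.

Answer: Yes — I5: [P → num .] vs [A → num . + D]; I10: [D → P P A .] vs [A → . num + D]; I11: [P → P num .] vs [A → num . + D]; I12: [A → A A .] vs [A → . num + D]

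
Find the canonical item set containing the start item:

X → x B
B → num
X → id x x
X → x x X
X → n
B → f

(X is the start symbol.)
First, augment the grammar with X' → X
I₀ = CLOSURE({ [X' → . X] }):
  [X' → . X] has the dot before X: add [X → . x B], [X → . id x x], [X → . x x X], [X → . n]
No further items can be added.

I₀ = { [X → . id x x], [X → . n], [X → . x B], [X → . x x X], [X' → . X] }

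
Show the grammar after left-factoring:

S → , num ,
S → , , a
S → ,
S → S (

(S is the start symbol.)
S → , S'
S' → num ,
S' → , a
S' → ε
S → S (

Left-factoring transforms A → αβ₁ | αβ₂ into A → αA' and A' → β₁ | β₂
(α is the longest common prefix among the alternatives). Repeat until
no nonterminal has two alternatives with a common prefix.

Round 1: S has alternatives sharing prefix ','. Introduce S': S → , S'
  Add: S' → num ,
  Add: S' → , a
  Add: S' → ε

No remaining common prefixes — done.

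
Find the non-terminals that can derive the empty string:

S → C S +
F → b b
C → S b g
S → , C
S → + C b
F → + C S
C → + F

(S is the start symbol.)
None

A non-terminal is nullable if it can derive ε (the empty string): either it has an ε-production, or it has a production whose right-hand side consists entirely of nullable non-terminals.

There are no ε-productions, so no non-terminal can derive ε.
No non-terminals are nullable.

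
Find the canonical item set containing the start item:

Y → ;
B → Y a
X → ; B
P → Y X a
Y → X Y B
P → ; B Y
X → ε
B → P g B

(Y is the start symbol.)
First, augment the grammar with Y' → Y
I₀ = CLOSURE({ [Y' → . Y] }):
  [Y' → . Y] has the dot before Y: add [Y → . ;], [Y → . X Y B]
  [Y → . X Y B] has the dot before X: add [X → . ; B], [X → .]
No further items can be added.

I₀ = { [X → . ; B], [X → .], [Y → . ;], [Y → . X Y B], [Y' → . Y] }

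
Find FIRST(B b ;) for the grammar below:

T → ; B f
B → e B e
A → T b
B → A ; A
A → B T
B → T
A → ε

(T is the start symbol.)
{ ';', 'e' }

FIRST sets of the non-terminals involved (from the grammar, by fixed-point iteration):
  FIRST(B) = { ';', 'e' }

To compute FIRST(B b ;), process the symbols left to right:
Symbol B is a non-terminal. Add FIRST(B) \ {ε} = { ';', 'e' }
B is not nullable (ε ∉ FIRST(B)), so stop here.
FIRST(B b ;) = { ';', 'e' }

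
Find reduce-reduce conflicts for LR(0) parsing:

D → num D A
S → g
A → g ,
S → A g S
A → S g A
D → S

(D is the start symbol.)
No reduce-reduce conflicts

A reduce-reduce conflict occurs when an LR(0) state has two complete items [A → α .] and [B → β .] — both call for a reduction, and with no lookahead the parser cannot choose between them.

Augment with D' → D and build the canonical LR(0) collection (I0 = CLOSURE({[D' → . D]}), then GOTO on every symbol after a dot until no new states appear). It has 14 states:
  I0: { [A → . S g A], [A → . g ,], [D → . S], [D → . num D A], [D' → . D], [S → . A g S], [S → . g] }  — shift
  I1: { [S → A . g S] }  — shift
  I2: { [D' → D .] }  — accept
  I3: { [A → S . g A], [D → S .] }  — shift, reduce
  I4: { [A → g . ,], [S → g .] }  — shift, reduce
  I5: { [A → . S g A], [A → . g ,], [D → . S], [D → . num D A], [D → num . D A], [S → . A g S], [S → . g] }  — shift
  I6: { [A → . S g A], [A → . g ,], [D → num D . A], [S → . A g S], [S → . g] }  — shift
  I7: { [D → num D A .], [S → A . g S] }  — shift, reduce
  I8: { [A → S . g A] }  — shift
  I9: { [A → . S g A], [A → . g ,], [A → S g . A], [S → . A g S], [S → . g] }  — shift
  I10: { [A → S g A .], [S → A . g S] }  — shift, reduce
  I11: { [A → . S g A], [A → . g ,], [S → . A g S], [S → . g], [S → A g . S] }  — shift
  I12: { [A → S . g A], [S → A g S .] }  — shift, reduce
  I13: { [A → g , .] }  — reduce

No state contains more than one complete item.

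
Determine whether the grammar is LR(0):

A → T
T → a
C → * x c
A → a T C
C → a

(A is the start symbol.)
No. Shift-reduce conflict between [T → a .] and [T → . a]

Augment with A' → A and build the canonical LR(0) collection (I0 = CLOSURE({[A' → . A]}), then GOTO on every symbol after a dot until no new states appear). It has 11 states:
  I0: { [A → . T], [A → . a T C], [A' → . A], [T → . a] }  — shift
  I1: { [A' → A .] }  — accept
  I2: { [A → T .] }  — reduce
  I3: { [A → a . T C], [T → . a], [T → a .] }  — shift, reduce
  I4: { [A → a T . C], [C → . * x c], [C → . a] }  — shift
  I5: { [T → a .] }  — reduce
  I6: { [C → * . x c] }  — shift
  I7: { [A → a T C .] }  — reduce
  I8: { [C → a .] }  — reduce
  I9: { [C → * x . c] }  — shift
  I10: { [C → * x c .] }  — reduce

Conflict in state I3:
  Shift-reduce conflict between [T → a .] and [T → . a]
So the grammar is NOT LR(0).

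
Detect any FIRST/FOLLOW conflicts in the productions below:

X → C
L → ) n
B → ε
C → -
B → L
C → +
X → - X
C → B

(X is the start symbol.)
No FIRST/FOLLOW conflicts.

A FIRST/FOLLOW conflict occurs when a non-terminal N has a nullable alternative N → β (β ⇒* ε) and another alternative N → α with FIRST(α) ∩ FOLLOW(N) ≠ ∅: on such a lookahead the parser cannot decide between expanding α and letting N vanish via β.

Nullable non-terminals: B, C, X.
FIRST sets used below: FIRST(L) = { ')' }, FIRST(B) = { ')', ε }, FIRST(C) = { ')', '+', '-', ε }

B: nullable alternative(s) B → ε; FOLLOW(B) = { $ }
  B → ε: FIRST \ {ε} = { } — this is the only nullable alternative, skip
  B → L: FIRST \ {ε} = { ')' } — disjoint from FOLLOW(B)

C: nullable alternative(s) C → B; FOLLOW(C) = { $ }
  C → -: FIRST \ {ε} = { '-' } — disjoint from FOLLOW(C)
  C → +: FIRST \ {ε} = { '+' } — disjoint from FOLLOW(C)
  C → B: FIRST \ {ε} = { ')' } — this is the only nullable alternative, skip

X: nullable alternative(s) X → C; FOLLOW(X) = { $ }
  X → C: FIRST \ {ε} = { ')', '+', '-' } — this is the only nullable alternative, skip
  X → - X: FIRST \ {ε} = { '-' } — disjoint from FOLLOW(X)

L has no nullable alternative, so no FIRST/FOLLOW check is needed there.

No FIRST/FOLLOW conflicts found.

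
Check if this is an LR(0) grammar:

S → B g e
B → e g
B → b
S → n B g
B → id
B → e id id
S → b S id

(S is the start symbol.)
Augment with S' → S and build the canonical LR(0) collection (I0 = CLOSURE({[S' → . S]}), then GOTO on every symbol after a dot until no new states appear). It has 17 states:
  I0: { [B → . b], [B → . e g], [B → . e id id], [B → . id], [S → . B g e], [S → . b S id], [S → . n B g], [S' → . S] }  — shift
  I1: { [S → B . g e] }  — shift
  I2: { [S' → S .] }  — accept
  I3: { [B → . b], [B → . e g], [B → . e id id], [B → . id], [B → b .], [S → . B g e], [S → . b S id], [S → . n B g], [S → b . S id] }  — shift, reduce
  I4: { [B → e . g], [B → e . id id] }  — shift
  I5: { [B → id .] }  — reduce
  I6: { [B → . b], [B → . e g], [B → . e id id], [B → . id], [S → n . B g] }  — shift
  I7: { [S → n B . g] }  — shift
  I8: { [B → b .] }  — reduce
  I9: { [S → n B g .] }  — reduce
  I10: { [B → e g .] }  — reduce
  I11: { [B → e id . id] }  — shift
  I12: { [B → e id id .] }  — reduce
  I13: { [S → b S . id] }  — shift
  I14: { [S → b S id .] }  — reduce
  I15: { [S → B g . e] }  — shift
  I16: { [S → B g e .] }  — reduce

Conflict in state I3:
  Shift-reduce conflict between [B → b .] and [B → . b]
So the grammar is NOT LR(0).

Answer: No. Shift-reduce conflict between [B → b .] and [B → . b]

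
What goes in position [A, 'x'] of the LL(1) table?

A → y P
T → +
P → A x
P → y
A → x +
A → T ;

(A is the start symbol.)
A → x +

To find M[A, 'x'], we find productions for A where 'x' is in the predict set (PREDICT(N → α) = (FIRST(α) \ {ε}) ∪ (FOLLOW(N) if α ⇒* ε)).

Relevant sets:
  FIRST(T) = { '+' }

A → y P: PREDICT = { 'y' }
A → x +: PREDICT = { 'x' }
  'x' is in predict set, so this production goes in M[A, 'x']
A → T ;: PREDICT = { '+' }

M[A, 'x'] = A → x +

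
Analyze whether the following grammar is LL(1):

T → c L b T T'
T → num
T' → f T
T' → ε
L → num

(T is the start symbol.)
A grammar is LL(1) if for each non-terminal N with multiple productions, the predict sets of those productions are pairwise disjoint, where PREDICT(N → α) = (FIRST(α) \ {ε}) ∪ (FOLLOW(N) if α ⇒* ε).

Relevant sets:
  FOLLOW(T') = { $, 'f' }

For T:
  PREDICT(T → c L b T T') = { 'c' }
  PREDICT(T → num) = { 'num' }
For T':
  PREDICT(T' → f T) = { 'f' }
  PREDICT(T' → ε) = { $, 'f' }
L has a single production, so nothing to check there.

Conflict found: Predict set conflict for T': { 'f' }
The grammar is NOT LL(1).

Answer: No. Predict set conflict for T': { 'f' }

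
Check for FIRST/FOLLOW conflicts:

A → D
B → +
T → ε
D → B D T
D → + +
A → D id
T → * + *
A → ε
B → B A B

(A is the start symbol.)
Yes. A → D with FOLLOW(A) on { '+' }; A → D id with FOLLOW(A) on { '+' }; T → '*' '+' '*' with FOLLOW(T) on { '*' }

A FIRST/FOLLOW conflict occurs when a non-terminal N has a nullable alternative N → β (β ⇒* ε) and another alternative N → α with FIRST(α) ∩ FOLLOW(N) ≠ ∅: on such a lookahead the parser cannot decide between expanding α and letting N vanish via β.

Nullable non-terminals: A, T.
FIRST sets used below: FIRST(D) = { '+' }

A: nullable alternative(s) A → ε; FOLLOW(A) = { $, '+' }
  A → D: FIRST \ {ε} = { '+' } — overlaps FOLLOW(A) on { '+' }: CONFLICT
  A → D id: FIRST \ {ε} = { '+' } — overlaps FOLLOW(A) on { '+' }: CONFLICT
  A → ε: FIRST \ {ε} = { } — this is the only nullable alternative, skip

T: nullable alternative(s) T → ε; FOLLOW(T) = { $, '*', '+', 'id' }
  T → ε: FIRST \ {ε} = { } — this is the only nullable alternative, skip
  T → * + *: FIRST \ {ε} = { '*' } — overlaps FOLLOW(T) on { '*' }: CONFLICT

B, D have no nullable alternative, so no FIRST/FOLLOW check is needed there.

So the grammar has 3 FIRST/FOLLOW conflicts (marked CONFLICT above).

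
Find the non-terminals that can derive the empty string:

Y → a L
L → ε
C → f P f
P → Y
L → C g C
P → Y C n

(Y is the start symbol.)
A non-terminal is nullable if it can derive ε (the empty string): either it has an ε-production, or it has a production whose right-hand side consists entirely of nullable non-terminals.

ε-productions: L → ε
So L is immediately nullable.
No further non-terminal can be added: every production for the remaining non-terminals contains a terminal or a non-nullable non-terminal.
Nullable = { 'L' }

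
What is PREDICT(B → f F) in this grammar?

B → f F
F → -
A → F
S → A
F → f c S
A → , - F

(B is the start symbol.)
PREDICT(B → f F) = (FIRST(RHS) \ {ε}) ∪ (FOLLOW(B) if ε ∈ FIRST(RHS), i.e. RHS ⇒* ε)
FIRST(f F) = { 'f' }
ε ∉ FIRST(f F), so FOLLOW(B) is not added.
PREDICT(B → f F) = { 'f' }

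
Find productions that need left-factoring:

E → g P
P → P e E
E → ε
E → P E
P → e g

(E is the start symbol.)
No, left-factoring is not needed

Left-factoring is needed when two productions for the same non-terminal
share a common prefix on the right-hand side.

Productions for E:
  E → g P
  E → ε
  E → P E
Productions for P:
  P → P e E
  P → e g

No common prefixes found.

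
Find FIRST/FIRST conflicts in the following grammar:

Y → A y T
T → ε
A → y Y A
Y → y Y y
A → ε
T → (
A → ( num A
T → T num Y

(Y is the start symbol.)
Yes. Y → A y T / Y → y Y y on { 'y' }; T → '(' / T → T num Y on { '(' }

FIRST sets of the non-terminals at (or reachable through a nullable prefix from) the front of some alternative:
  FIRST(A) = { '(', 'y', ε }
  FIRST(T) = { '(', 'num', ε }

Productions for Y:
  Y → A y T: FIRST = { '(', 'y' }
  Y → y Y y: FIRST = { 'y' }
Productions for T:
  T → ε: FIRST = { ε }
  T → (: FIRST = { '(' }
  T → T num Y: FIRST = { '(', 'num' }
Productions for A:
  A → y Y A: FIRST = { 'y' }
  A → ε: FIRST = { ε }
  A → ( num A: FIRST = { '(' }

Conflict for Y: Y → A y T and Y → y Y y
  Overlap: { 'y' }
Conflict for T: T → ( and T → T num Y
  Overlap: { '(' }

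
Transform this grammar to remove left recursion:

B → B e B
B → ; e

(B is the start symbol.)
B → ; e B'
B' → e B B'
B' → ε

B is directly left-recursive. The standard transformation for
  A → A α₁ | ... | A α_m | β₁ | ... | β_n
is
  A  → β₁ A' | ... | β_n A'
  A' → α₁ A' | ... | α_m A' | ε

B → ; e becomes B → ; e B'
B → B e B becomes B' → e B B'
Add B' → ε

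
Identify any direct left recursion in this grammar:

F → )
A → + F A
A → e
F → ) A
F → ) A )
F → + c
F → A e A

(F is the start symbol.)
No direct left recursion

F → ): starts with ')'
A → + F A: starts with '+'
A → e: starts with e
F → ) A: starts with ')'
F → ) A ): starts with ')'
F → + c: starts with '+'
F → A e A: starts with A

No direct left recursion found.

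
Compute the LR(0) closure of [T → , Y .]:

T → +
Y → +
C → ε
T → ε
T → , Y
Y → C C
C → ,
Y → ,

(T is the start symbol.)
{ [T → , Y .] }

Start with: [T → , Y .]
The dot is at the end, so nothing is added.

CLOSURE = { [T → , Y .] }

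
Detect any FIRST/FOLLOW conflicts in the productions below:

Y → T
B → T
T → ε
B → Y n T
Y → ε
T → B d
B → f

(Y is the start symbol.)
Yes. Y → T with FOLLOW(Y) on { 'n' }; B → Y n T with FOLLOW(B) on { 'd' }; T → B d with FOLLOW(T) on { 'd', 'n' }

A FIRST/FOLLOW conflict occurs when a non-terminal N has a nullable alternative N → β (β ⇒* ε) and another alternative N → α with FIRST(α) ∩ FOLLOW(N) ≠ ∅: on such a lookahead the parser cannot decide between expanding α and letting N vanish via β.

Nullable non-terminals: B, T, Y.
FIRST sets used below: FIRST(T) = { 'd', 'f', 'n', ε }, FIRST(Y) = { 'd', 'f', 'n', ε }, FIRST(B) = { 'd', 'f', 'n', ε }

B: nullable alternative(s) B → T; FOLLOW(B) = { 'd' }
  B → T: FIRST \ {ε} = { 'd', 'f', 'n' } — this is the only nullable alternative, skip
  B → Y n T: FIRST \ {ε} = { 'd', 'f', 'n' } — overlaps FOLLOW(B) on { 'd' }: CONFLICT
  B → f: FIRST \ {ε} = { 'f' } — disjoint from FOLLOW(B)

T: nullable alternative(s) T → ε; FOLLOW(T) = { $, 'd', 'n' }
  T → ε: FIRST \ {ε} = { } — this is the only nullable alternative, skip
  T → B d: FIRST \ {ε} = { 'd', 'f', 'n' } — overlaps FOLLOW(T) on { 'd', 'n' }: CONFLICT

Y: nullable alternative(s) Y → T, Y → ε; FOLLOW(Y) = { $, 'n' }
  Y → T: FIRST \ {ε} = { 'd', 'f', 'n' } — overlaps FOLLOW(Y) on { 'n' }: CONFLICT
  Y → ε: FIRST \ {ε} = { } — disjoint from FOLLOW(Y)

So the grammar has 3 FIRST/FOLLOW conflicts (marked CONFLICT above).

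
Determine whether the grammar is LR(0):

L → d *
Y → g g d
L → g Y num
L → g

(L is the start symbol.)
No. Shift-reduce conflict between [L → g .] and [Y → . g g d]

A grammar is LR(0) if no state in the canonical LR(0) collection has:
  - both a shift item (dot before a terminal) and a complete item (shift-reduce conflict), or
  - two or more complete items (reduce-reduce conflict; the accept item [L' → L .] counts as a complete item here).

Augment with L' → L and build the canonical LR(0) collection (I0 = CLOSURE({[L' → . L]}), then GOTO on every symbol after a dot until no new states appear). It has 10 states:
  I0: { [L → . d *], [L → . g Y num], [L → . g], [L' → . L] }  — shift
  I1: { [L' → L .] }  — accept
  I2: { [L → d . *] }  — shift
  I3: { [L → g . Y num], [L → g .], [Y → . g g d] }  — shift, reduce
  I4: { [L → g Y . num] }  — shift
  I5: { [Y → g . g d] }  — shift
  I6: { [Y → g g . d] }  — shift
  I7: { [Y → g g d .] }  — reduce
  I8: { [L → g Y num .] }  — reduce
  I9: { [L → d * .] }  — reduce

Conflict in state I3:
  Shift-reduce conflict between [L → g .] and [Y → . g g d]
So the grammar is NOT LR(0).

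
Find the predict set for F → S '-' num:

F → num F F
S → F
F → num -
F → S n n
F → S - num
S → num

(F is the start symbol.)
{ 'num' }

PREDICT(F → S '-' num) = (FIRST(RHS) \ {ε}) ∪ (FOLLOW(F) if ε ∈ FIRST(RHS), i.e. RHS ⇒* ε)
FIRST(S) = { 'num' }
FIRST(S '-' num) = { 'num' }
ε ∉ FIRST(S '-' num), so FOLLOW(F) is not added.
PREDICT(F → S '-' num) = { 'num' }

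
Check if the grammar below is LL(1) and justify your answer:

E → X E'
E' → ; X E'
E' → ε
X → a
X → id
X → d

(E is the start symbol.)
Yes, the grammar is LL(1).

Relevant sets:
  FOLLOW(E') = { $ }

For E':
  PREDICT(E' → ';' X E') = { ';' }
  PREDICT(E' → ε) = { $ }
For X:
  PREDICT(X → a) = { 'a' }
  PREDICT(X → id) = { 'id' }
  PREDICT(X → d) = { 'd' }
E has a single production, so nothing to check there.

All predict sets are disjoint. The grammar IS LL(1).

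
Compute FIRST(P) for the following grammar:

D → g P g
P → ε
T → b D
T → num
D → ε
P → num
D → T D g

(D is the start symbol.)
{ 'num', ε }

To compute FIRST(P), examine every production with P on the left-hand side, reading each right-hand side left to right until a non-nullable symbol is reached.

From P → ε:
  - ε-production, so ε ∈ FIRST(P)
From P → num:
  - num is a terminal: add 'num' and stop

Collecting: FIRST(P) = { 'num', ε }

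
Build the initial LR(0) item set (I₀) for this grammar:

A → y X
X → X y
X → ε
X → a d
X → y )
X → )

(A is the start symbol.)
First, augment the grammar with A' → A
I₀ = CLOSURE({ [A' → . A] }):
  [A' → . A] has the dot before A: add [A → . y X]
No further items can be added.

I₀ = { [A → . y X], [A' → . A] }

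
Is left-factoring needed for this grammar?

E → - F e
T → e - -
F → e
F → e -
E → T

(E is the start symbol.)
Left-factoring is needed when two productions for the same non-terminal
share a common prefix on the right-hand side.

Productions for E:
  E → - F e
  E → T
Productions for F:
  F → e
  F → e -

Found common prefix 'e' in productions for F

Answer: Yes, F has productions with common prefix 'e'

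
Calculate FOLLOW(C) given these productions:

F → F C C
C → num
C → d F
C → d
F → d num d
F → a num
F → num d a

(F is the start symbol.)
{ $, 'd', 'num' }

In F → F C C: C is followed by C, add FIRST(C) \ {ε} = { 'd', 'num' }
In F → F C C: C is at the end, add FOLLOW(F)

The FOLLOW sets referred to above (computed the same way, to a fixed point):
  FOLLOW(F) = { $, 'd', 'num' }

Taking the union: FOLLOW(C) = { $, 'd', 'num' }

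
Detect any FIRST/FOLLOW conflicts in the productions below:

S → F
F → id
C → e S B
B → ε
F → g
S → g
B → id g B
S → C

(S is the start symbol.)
Yes. B → id g B with FOLLOW(B) on { 'id' }

A FIRST/FOLLOW conflict occurs when a non-terminal N has a nullable alternative N → β (β ⇒* ε) and another alternative N → α with FIRST(α) ∩ FOLLOW(N) ≠ ∅: on such a lookahead the parser cannot decide between expanding α and letting N vanish via β.

Nullable non-terminals: B.

B: nullable alternative(s) B → ε; FOLLOW(B) = { $, 'id' }
  B → ε: FIRST \ {ε} = { } — this is the only nullable alternative, skip
  B → id g B: FIRST \ {ε} = { 'id' } — overlaps FOLLOW(B) on { 'id' }: CONFLICT

C, F, S have no nullable alternative, so no FIRST/FOLLOW check is needed there.

So the grammar has 1 FIRST/FOLLOW conflict (marked CONFLICT above).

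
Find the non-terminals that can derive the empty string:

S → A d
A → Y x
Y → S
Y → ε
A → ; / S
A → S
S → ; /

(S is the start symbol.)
ε-productions: Y → ε
So Y is immediately nullable.
No further non-terminal can be added: every production for the remaining non-terminals contains a terminal or a non-nullable non-terminal.
Nullable = { 'Y' }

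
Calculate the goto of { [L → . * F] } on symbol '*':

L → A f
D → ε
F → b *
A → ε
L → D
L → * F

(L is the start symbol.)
GOTO(I, '*') = CLOSURE({ [A → αX.β] : [A → α.Xβ] ∈ I, X = '*' })

Items with dot before '*', with the dot advanced:
  [L → . * F] → [L → * . F]
Closure of the advanced items:
  [L → * . F] has the dot before F: add [F → . b *]

GOTO = { [F → . b *], [L → * . F] }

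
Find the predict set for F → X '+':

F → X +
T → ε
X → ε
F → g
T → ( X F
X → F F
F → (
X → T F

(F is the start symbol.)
{ '(', '+', 'g' }

PREDICT(F → X '+') = (FIRST(RHS) \ {ε}) ∪ (FOLLOW(F) if ε ∈ FIRST(RHS), i.e. RHS ⇒* ε)
FIRST(X) = { '(', '+', 'g', ε }
FIRST(X '+') = { '(', '+', 'g' }
ε ∉ FIRST(X '+'), so FOLLOW(F) is not added.
PREDICT(F → X '+') = { '(', '+', 'g' }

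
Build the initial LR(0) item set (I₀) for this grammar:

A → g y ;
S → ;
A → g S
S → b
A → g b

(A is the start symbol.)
{ [A → . g S], [A → . g b], [A → . g y ;], [A' → . A] }

First, augment the grammar with A' → A
I₀ = CLOSURE({ [A' → . A] }):
  [A' → . A] has the dot before A: add [A → . g y ;], [A → . g S], [A → . g b]
No further items can be added.

I₀ = { [A → . g S], [A → . g b], [A → . g y ;], [A' → . A] }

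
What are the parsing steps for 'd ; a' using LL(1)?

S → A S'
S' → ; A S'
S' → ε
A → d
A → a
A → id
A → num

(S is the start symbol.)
Stack is shown with the top on the left.

Stack     Input    Action
-------------------------
S $       d ; a $  output S → A S'
A S' $    d ; a $  output A → d
d S' $    d ; a $  match 'd'
S' $      ; a $    output S' → ; A S'
; A S' $  ; a $    match ';'
A S' $    a $      output A → a
a S' $    a $      match 'a'
S' $      $        output S' → ε
$         $        accept

The string is accepted.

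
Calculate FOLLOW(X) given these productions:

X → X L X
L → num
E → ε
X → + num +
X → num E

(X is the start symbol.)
X is the start symbol, so $ ∈ FOLLOW(X).
In X → X L X: X is followed by L X, add FIRST(L X) \ {ε} = { 'num' }
In X → X L X: X is at the end; this adds FOLLOW(X) to itself — nothing new

Taking the union: FOLLOW(X) = { $, 'num' }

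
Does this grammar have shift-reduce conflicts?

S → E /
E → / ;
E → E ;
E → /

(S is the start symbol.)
Yes — I1: [E → / .] vs [E → / . ;]

Augment with S' → S and build the canonical LR(0) collection (I0 = CLOSURE({[S' → . S]}), then GOTO on every symbol after a dot until no new states appear). It has 7 states:
  I0: { [E → . / ;], [E → . /], [E → . E ;], [S → . E /], [S' → . S] }  — shift
  I1: { [E → / . ;], [E → / .] }  — shift, reduce
  I2: { [E → E . ;], [S → E . /] }  — shift
  I3: { [S' → S .] }  — accept
  I4: { [S → E / .] }  — reduce
  I5: { [E → E ; .] }  — reduce
  I6: { [E → / ; .] }  — reduce

I1 contains reduce item [E → / .] and shift item [E → / . ;] — shift-reduce conflict.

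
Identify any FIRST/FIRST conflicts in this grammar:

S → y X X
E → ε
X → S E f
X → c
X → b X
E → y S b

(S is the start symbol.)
No FIRST/FIRST conflicts.

FIRST sets of the non-terminals at (or reachable through a nullable prefix from) the front of some alternative:
  FIRST(S) = { 'y' }

Productions for E:
  E → ε: FIRST = { ε }
  E → y S b: FIRST = { 'y' }
Productions for X:
  X → S E f: FIRST = { 'y' }
  X → c: FIRST = { 'c' }
  X → b X: FIRST = { 'b' }
S has only one production, so no FIRST/FIRST conflict is possible there.

All alternatives of each non-terminal have pairwise disjoint FIRST sets.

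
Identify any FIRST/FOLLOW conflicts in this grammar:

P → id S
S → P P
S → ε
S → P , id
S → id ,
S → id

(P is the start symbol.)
Nullable non-terminals: S.
FIRST sets used below: FIRST(P) = { 'id' }

S: nullable alternative(s) S → ε; FOLLOW(S) = { $, ',', 'id' }
  S → P P: FIRST \ {ε} = { 'id' } — overlaps FOLLOW(S) on { 'id' }: CONFLICT
  S → ε: FIRST \ {ε} = { } — this is the only nullable alternative, skip
  S → P , id: FIRST \ {ε} = { 'id' } — overlaps FOLLOW(S) on { 'id' }: CONFLICT
  S → id ,: FIRST \ {ε} = { 'id' } — overlaps FOLLOW(S) on { 'id' }: CONFLICT
  S → id: FIRST \ {ε} = { 'id' } — overlaps FOLLOW(S) on { 'id' }: CONFLICT

P has no nullable alternative, so no FIRST/FOLLOW check is needed there.

So the grammar has 4 FIRST/FOLLOW conflicts (marked CONFLICT above).

Answer: Yes. S → P P with FOLLOW(S) on { 'id' }; S → P ',' id with FOLLOW(S) on { 'id' }; S → id ',' with FOLLOW(S) on { 'id' }; S → id with FOLLOW(S) on { 'id' }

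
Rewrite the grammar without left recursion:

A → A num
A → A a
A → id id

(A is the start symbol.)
A is directly left-recursive. The standard transformation for
  A → A α₁ | ... | A α_m | β₁ | ... | β_n
is
  A  → β₁ A' | ... | β_n A'
  A' → α₁ A' | ... | α_m A' | ε

A → id id becomes A → id id A'
A → A num becomes A' → num A'
A → A a becomes A' → a A'
Add A' → ε

Resulting grammar:
A → id id A'
A' → num A'
A' → a A'
A' → ε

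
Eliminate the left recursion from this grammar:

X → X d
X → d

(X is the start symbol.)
X is directly left-recursive. The standard transformation for
  A → A α₁ | ... | A α_m | β₁ | ... | β_n
is
  A  → β₁ A' | ... | β_n A'
  A' → α₁ A' | ... | α_m A' | ε

X → d becomes X → d X'
X → X d becomes X' → d X'
Add X' → ε

Resulting grammar:
X → d X'
X' → d X'
X' → ε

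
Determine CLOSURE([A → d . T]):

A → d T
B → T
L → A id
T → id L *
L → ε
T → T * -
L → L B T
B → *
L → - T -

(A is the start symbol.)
To compute CLOSURE, for each item [A → α.Bβ] where B is a non-terminal, add [B → .γ] for all productions B → γ; repeat for the newly added items until nothing changes.

Start with: [A → d . T]
  [A → d . T] has the dot before T: add [T → . id L *], [T → . T * -]
No further items can be added.

CLOSURE = { [A → d . T], [T → . T * -], [T → . id L *] }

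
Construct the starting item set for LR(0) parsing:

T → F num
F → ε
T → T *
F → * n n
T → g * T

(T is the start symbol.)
{ [F → . * n n], [F → .], [T → . F num], [T → . T *], [T → . g * T], [T' → . T] }

First, augment the grammar with T' → T
I₀ = CLOSURE({ [T' → . T] }):
  [T' → . T] has the dot before T: add [T → . F num], [T → . T *], [T → . g * T]
  [T → . F num] has the dot before F: add [F → .], [F → . * n n]
No further items can be added.

I₀ = { [F → . * n n], [F → .], [T → . F num], [T → . T *], [T → . g * T], [T' → . T] }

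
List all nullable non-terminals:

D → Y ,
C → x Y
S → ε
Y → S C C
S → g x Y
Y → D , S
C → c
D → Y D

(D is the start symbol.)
ε-productions: S → ε
So S is immediately nullable.
No further non-terminal can be added: every production for the remaining non-terminals contains a terminal or a non-nullable non-terminal.
Nullable = { 'S' }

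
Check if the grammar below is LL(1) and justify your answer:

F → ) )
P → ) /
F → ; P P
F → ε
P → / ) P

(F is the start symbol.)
Yes, the grammar is LL(1).

A grammar is LL(1) if for each non-terminal N with multiple productions, the predict sets of those productions are pairwise disjoint, where PREDICT(N → α) = (FIRST(α) \ {ε}) ∪ (FOLLOW(N) if α ⇒* ε).

Relevant sets:
  FOLLOW(F) = { $ }

For F:
  PREDICT(F → ')' ')') = { ')' }
  PREDICT(F → ';' P P) = { ';' }
  PREDICT(F → ε) = { $ }
For P:
  PREDICT(P → ')' '/') = { ')' }
  PREDICT(P → '/' ')' P) = { '/' }

All predict sets are disjoint. The grammar IS LL(1).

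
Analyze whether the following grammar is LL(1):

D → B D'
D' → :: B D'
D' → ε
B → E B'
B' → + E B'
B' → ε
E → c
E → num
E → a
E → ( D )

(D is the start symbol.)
A grammar is LL(1) if for each non-terminal N with multiple productions, the predict sets of those productions are pairwise disjoint, where PREDICT(N → α) = (FIRST(α) \ {ε}) ∪ (FOLLOW(N) if α ⇒* ε).

Relevant sets:
  FOLLOW(D') = { $, ')' }
  FOLLOW(B') = { $, ')', '::' }

For D':
  PREDICT(D' → :: B D') = { '::' }
  PREDICT(D' → ε) = { $, ')' }
For B':
  PREDICT(B' → '+' E B') = { '+' }
  PREDICT(B' → ε) = { $, ')', '::' }
For E:
  PREDICT(E → c) = { 'c' }
  PREDICT(E → num) = { 'num' }
  PREDICT(E → a) = { 'a' }
  PREDICT(E → '(' D ')') = { '(' }
D, B have a single production, so nothing to check there.

All predict sets are disjoint. The grammar IS LL(1).

Answer: Yes, the grammar is LL(1).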